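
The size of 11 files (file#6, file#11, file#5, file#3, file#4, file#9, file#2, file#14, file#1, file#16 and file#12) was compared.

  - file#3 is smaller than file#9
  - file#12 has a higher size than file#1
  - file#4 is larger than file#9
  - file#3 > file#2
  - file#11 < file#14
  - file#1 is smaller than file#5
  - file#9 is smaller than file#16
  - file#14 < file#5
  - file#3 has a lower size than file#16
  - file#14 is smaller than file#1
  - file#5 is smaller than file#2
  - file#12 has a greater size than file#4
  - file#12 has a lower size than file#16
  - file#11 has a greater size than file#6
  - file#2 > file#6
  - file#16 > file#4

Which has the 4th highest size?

Piecing the relations together gives one ordering: file#6 < file#11 < file#14 < file#1 < file#5 < file#2 < file#3 < file#9 < file#4 < file#12 < file#16.
The 4th largest is file#9.

file#9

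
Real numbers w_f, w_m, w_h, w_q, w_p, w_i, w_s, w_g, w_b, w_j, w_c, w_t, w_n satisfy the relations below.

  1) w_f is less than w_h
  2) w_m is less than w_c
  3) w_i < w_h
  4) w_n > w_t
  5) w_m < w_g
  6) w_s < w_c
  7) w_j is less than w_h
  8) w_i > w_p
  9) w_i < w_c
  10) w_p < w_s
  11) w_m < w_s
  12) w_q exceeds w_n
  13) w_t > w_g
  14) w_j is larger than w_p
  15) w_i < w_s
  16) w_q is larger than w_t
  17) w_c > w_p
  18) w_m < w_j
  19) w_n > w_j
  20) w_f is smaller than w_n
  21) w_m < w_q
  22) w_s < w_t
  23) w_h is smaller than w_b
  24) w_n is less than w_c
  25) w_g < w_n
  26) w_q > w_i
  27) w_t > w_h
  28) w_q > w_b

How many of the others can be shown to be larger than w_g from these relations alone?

4

Directly above w_g: w_t, w_n.
One step further: w_q, w_c (4 so far).
No other element is forced above w_g by the given relations, so the count is 4.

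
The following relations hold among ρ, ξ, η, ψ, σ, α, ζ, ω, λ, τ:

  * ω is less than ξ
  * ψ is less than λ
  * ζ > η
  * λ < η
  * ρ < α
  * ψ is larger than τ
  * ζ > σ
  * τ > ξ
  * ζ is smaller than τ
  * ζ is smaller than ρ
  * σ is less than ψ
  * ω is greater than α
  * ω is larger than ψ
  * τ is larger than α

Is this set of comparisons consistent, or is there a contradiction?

inconsistent

Chaining the given relations yields ψ < λ < η < ζ < ρ < α < ω < ξ < τ, so ψ < τ. But one relation states τ < ψ. These cannot both hold.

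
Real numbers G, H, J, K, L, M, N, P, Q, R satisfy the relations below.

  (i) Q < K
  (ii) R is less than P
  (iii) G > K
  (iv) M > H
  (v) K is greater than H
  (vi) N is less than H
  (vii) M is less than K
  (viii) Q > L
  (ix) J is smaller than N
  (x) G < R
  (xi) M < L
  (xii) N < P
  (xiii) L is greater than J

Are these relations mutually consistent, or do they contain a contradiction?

The single ordering J < N < H < M < L < Q < K < G < R < P satisfies every listed relation, so no contradiction arises.

consistent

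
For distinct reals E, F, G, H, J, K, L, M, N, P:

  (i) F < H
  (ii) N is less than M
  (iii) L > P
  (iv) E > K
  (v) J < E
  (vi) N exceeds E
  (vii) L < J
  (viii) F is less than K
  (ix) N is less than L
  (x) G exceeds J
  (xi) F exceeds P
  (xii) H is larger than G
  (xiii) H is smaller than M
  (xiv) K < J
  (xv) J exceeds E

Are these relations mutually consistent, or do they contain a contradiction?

inconsistent

We have J < E stated directly, yet also E < N < L < J by chaining the others — so E < J. Contradiction.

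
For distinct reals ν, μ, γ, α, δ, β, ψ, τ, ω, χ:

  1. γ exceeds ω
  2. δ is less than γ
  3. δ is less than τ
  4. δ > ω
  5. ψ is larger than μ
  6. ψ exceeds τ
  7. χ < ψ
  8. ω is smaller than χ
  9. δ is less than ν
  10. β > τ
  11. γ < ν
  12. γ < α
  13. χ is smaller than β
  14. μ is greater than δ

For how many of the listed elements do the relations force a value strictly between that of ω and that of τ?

1

Chaining upward from ω reaches: δ, μ, χ, ψ, γ, β, ν, α.
Chaining downward from τ reaches: δ.
Strictly between ω and τ are those in both lists: δ — 1 element.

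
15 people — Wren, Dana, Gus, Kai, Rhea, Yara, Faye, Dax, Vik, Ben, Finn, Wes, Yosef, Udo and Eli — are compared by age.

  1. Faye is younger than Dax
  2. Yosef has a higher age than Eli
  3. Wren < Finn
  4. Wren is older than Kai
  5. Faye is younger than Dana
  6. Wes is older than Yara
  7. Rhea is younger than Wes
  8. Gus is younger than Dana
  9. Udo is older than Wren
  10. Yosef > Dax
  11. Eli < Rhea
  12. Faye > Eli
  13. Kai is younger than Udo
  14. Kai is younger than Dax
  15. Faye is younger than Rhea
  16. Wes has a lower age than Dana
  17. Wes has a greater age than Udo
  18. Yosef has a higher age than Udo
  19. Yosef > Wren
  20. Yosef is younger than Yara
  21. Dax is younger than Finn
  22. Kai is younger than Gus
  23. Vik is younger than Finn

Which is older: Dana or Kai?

Dana

Link the given pairs in sequence: Kai < Wren; Wren < Udo; Udo < Yosef; Yosef < Yara; Yara < Wes; Wes < Dana.
Chaining these gives Kai < Wren < Udo < Yosef < Yara < Wes < Dana.
So Kai < Dana; Dana is the older of the two.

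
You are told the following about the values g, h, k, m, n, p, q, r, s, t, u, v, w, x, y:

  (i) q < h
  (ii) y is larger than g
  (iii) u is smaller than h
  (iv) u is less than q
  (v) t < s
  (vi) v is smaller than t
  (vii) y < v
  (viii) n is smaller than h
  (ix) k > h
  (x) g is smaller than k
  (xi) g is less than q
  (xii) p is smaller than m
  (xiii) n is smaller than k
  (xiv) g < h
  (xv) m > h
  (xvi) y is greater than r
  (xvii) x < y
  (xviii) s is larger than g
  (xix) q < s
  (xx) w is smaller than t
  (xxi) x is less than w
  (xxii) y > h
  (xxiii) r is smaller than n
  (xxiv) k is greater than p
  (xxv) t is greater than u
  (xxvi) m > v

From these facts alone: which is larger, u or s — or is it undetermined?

The relevant relations are u < q; q < h; h < y; y < v; v < t; t < s.
Together: u < q < h < y < v < t < s.
So s is larger.

s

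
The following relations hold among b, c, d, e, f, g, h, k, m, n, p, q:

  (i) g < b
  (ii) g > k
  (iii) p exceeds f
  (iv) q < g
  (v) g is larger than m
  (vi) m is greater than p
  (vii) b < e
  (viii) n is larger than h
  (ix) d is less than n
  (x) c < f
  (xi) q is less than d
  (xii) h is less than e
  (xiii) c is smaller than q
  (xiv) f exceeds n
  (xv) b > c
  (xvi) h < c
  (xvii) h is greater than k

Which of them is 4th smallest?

q

The consecutive relations fix a unique order: k < h < c < q < d < n < f < p < m < g < b < e.
Counting 4 from the smallest end gives q.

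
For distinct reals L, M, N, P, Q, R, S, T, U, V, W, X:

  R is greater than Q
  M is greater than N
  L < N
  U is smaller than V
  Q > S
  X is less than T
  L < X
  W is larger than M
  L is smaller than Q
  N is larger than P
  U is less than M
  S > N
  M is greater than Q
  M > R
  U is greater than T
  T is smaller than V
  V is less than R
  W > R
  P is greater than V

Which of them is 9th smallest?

The consecutive relations fix a unique order: L < X < T < U < V < P < N < S < Q < R < M < W.
The 9th smallest is Q.

Q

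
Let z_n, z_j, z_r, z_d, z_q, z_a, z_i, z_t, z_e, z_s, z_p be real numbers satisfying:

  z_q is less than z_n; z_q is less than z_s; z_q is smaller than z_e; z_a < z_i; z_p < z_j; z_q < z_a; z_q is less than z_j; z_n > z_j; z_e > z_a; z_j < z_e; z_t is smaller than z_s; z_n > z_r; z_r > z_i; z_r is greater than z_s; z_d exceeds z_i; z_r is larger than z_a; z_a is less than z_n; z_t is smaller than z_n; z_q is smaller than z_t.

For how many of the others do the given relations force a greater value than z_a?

Directly above z_a: z_i, z_e, z_r, z_n.
One step further: z_d (5 so far).
No other element is forced above z_a by the given relations, so the count is 5.

5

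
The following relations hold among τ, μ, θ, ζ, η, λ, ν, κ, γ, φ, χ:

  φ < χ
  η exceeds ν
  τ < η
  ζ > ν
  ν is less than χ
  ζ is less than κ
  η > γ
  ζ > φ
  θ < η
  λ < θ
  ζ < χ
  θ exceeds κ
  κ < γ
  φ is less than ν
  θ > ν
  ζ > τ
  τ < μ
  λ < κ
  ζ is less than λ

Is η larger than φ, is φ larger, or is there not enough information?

η

φ < ν < ζ < κ < θ < η, by transitivity through ν, ζ, κ, θ.
So η is larger.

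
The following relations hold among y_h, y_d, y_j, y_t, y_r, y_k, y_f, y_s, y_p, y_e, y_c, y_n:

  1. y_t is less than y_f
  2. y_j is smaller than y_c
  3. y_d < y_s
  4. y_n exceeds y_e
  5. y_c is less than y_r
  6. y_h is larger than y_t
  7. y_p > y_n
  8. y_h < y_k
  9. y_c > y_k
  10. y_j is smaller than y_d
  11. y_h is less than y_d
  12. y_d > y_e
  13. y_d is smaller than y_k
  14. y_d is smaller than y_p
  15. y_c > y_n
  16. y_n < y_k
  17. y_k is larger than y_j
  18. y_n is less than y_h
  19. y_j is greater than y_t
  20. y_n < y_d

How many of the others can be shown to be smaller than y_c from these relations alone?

7

Directly below y_c: y_n, y_j, y_k.
One step further: y_e, y_t, y_h, y_d (7 so far).
No other element is forced below y_c by the given relations, so the count is 7.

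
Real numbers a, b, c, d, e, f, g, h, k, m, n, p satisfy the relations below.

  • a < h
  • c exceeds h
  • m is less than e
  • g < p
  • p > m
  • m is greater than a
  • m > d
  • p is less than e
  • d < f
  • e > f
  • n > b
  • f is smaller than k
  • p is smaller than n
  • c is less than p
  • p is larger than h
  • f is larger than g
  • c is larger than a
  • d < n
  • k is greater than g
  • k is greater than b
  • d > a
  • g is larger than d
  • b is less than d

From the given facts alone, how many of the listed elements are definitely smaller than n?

From n the given relations immediately reach b, d, p.
From those, a, h, m, c, g — 8 in total.
No other element is forced below n by the given relations, so the count is 8.

8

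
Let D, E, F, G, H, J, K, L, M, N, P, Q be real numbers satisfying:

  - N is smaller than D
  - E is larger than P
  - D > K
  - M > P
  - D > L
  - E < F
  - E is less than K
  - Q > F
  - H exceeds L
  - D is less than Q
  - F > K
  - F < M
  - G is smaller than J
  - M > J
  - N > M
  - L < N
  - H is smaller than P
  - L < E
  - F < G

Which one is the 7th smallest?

G

The consecutive relations fix a unique order: L < H < P < E < K < F < G < J < M < N < D < Q.
The 7th smallest is G.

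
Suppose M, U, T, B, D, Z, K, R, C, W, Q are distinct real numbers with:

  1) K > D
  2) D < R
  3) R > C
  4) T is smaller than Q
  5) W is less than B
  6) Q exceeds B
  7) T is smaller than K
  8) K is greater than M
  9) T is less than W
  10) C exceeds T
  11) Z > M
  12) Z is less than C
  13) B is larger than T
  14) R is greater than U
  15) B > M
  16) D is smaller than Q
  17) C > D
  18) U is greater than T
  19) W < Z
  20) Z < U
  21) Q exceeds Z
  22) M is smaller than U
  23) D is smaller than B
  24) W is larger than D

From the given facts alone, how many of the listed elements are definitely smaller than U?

Directly below U: T, M, Z.
One step further: W (4 so far).
One step further: D (5 so far).
No other element is forced below U by the given relations, so the count is 5.

5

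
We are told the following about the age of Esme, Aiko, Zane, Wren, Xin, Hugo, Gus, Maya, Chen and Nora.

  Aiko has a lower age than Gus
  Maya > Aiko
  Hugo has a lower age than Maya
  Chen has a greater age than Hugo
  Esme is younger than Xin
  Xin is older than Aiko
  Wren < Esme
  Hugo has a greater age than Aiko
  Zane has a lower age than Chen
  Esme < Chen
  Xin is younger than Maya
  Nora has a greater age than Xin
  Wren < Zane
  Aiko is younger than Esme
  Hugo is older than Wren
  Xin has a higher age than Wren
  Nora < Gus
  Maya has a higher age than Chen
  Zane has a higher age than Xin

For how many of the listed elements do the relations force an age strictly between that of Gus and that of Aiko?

3

Chaining upward from Aiko reaches: Hugo, Esme, Xin, Zane, Nora, Chen, Maya.
Chaining downward from Gus reaches: Wren, Esme, Xin, Nora.
Strictly between Aiko and Gus are those in both lists: Esme, Xin, Nora — 3 elements.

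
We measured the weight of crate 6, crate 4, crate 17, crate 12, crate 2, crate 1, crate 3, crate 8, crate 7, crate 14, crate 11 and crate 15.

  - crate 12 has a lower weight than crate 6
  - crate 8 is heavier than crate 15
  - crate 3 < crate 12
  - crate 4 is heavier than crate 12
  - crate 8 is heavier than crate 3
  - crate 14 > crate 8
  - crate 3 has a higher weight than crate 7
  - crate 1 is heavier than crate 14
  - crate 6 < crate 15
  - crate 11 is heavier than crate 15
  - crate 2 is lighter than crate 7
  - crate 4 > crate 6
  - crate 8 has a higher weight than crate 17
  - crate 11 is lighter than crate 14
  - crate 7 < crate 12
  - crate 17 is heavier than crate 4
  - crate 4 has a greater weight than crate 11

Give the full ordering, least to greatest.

crate 2 < crate 7 < crate 3 < crate 12 < crate 6 < crate 15 < crate 11 < crate 4 < crate 17 < crate 8 < crate 14 < crate 1

Nothing is placed below crate 2, so it is least; from there crate 2 < crate 7; crate 7 < crate 3; crate 3 < crate 12; crate 12 < crate 6; crate 6 < crate 15; crate 15 < crate 11; crate 11 < crate 4; crate 4 < crate 17; crate 17 < crate 8; crate 8 < crate 14; crate 14 < crate 1, each given directly.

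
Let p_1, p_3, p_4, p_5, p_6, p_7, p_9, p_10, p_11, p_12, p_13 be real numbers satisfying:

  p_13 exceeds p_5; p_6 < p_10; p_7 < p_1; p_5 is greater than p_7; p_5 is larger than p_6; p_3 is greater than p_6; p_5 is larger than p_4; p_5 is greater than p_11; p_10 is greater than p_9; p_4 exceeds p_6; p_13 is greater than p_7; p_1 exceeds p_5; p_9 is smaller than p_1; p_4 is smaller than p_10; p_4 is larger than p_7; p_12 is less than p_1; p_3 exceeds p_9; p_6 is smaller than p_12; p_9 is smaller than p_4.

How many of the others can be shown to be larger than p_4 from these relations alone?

The elements the relations force above p_4 are p_5, p_10, p_13, p_1 — no chain reaches any other.
That is 4.

4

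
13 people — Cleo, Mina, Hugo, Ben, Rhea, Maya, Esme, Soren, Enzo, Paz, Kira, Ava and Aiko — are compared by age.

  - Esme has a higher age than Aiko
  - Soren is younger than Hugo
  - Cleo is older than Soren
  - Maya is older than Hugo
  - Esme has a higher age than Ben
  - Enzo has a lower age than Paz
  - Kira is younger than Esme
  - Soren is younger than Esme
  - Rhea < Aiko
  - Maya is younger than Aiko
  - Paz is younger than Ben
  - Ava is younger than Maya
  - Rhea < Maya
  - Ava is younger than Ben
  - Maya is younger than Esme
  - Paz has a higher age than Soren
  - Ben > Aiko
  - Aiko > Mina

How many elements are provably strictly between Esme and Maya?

2

Chaining upward from Maya reaches: Aiko, Ben.
Chaining downward from Esme reaches: Ava, Kira, Soren, Mina, Hugo, Rhea, Enzo, Paz, Aiko, Ben.
Strictly between Maya and Esme are those in both lists: Aiko, Ben — 2 elements.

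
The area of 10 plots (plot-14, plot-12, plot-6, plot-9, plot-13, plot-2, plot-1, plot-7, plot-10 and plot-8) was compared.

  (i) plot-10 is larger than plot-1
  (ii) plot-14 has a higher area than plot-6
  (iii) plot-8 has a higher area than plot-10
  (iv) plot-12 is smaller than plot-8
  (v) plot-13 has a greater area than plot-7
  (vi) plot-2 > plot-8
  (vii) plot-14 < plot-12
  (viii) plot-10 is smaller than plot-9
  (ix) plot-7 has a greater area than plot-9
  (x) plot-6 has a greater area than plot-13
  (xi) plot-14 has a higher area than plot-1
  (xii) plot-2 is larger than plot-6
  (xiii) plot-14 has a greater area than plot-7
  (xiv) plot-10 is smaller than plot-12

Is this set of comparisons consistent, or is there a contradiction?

The single ordering plot-1 < plot-10 < plot-9 < plot-7 < plot-13 < plot-6 < plot-14 < plot-12 < plot-8 < plot-2 satisfies every listed relation, so no contradiction arises.

consistent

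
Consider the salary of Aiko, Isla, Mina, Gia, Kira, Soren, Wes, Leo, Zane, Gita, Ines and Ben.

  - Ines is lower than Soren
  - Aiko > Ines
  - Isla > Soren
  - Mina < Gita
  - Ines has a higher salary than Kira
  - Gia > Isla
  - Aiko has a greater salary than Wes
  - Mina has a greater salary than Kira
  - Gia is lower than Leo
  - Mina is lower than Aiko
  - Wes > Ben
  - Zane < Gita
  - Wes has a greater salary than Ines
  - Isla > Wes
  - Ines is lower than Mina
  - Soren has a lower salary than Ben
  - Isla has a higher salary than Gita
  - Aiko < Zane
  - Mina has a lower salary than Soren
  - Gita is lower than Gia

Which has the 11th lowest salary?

Gia

Chaining the given pairs: Kira < Ines < Mina < Soren < Ben < Wes < Aiko < Zane < Gita < Isla < Gia < Leo.
The 11th smallest is Gia.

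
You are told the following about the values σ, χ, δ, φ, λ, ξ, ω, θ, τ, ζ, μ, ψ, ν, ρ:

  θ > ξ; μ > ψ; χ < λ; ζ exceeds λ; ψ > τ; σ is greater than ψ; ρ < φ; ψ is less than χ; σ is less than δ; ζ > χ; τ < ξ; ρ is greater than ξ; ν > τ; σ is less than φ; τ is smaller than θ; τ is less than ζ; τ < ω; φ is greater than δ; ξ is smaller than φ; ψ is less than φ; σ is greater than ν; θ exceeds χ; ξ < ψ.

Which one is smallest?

τ

Chaining upward from τ: directly above it, ξ, ν, ψ, ω, θ, ζ; then σ, χ, ρ, μ, φ; then λ, δ.
That covers every other element, and nothing is given below τ, so τ is the smallest.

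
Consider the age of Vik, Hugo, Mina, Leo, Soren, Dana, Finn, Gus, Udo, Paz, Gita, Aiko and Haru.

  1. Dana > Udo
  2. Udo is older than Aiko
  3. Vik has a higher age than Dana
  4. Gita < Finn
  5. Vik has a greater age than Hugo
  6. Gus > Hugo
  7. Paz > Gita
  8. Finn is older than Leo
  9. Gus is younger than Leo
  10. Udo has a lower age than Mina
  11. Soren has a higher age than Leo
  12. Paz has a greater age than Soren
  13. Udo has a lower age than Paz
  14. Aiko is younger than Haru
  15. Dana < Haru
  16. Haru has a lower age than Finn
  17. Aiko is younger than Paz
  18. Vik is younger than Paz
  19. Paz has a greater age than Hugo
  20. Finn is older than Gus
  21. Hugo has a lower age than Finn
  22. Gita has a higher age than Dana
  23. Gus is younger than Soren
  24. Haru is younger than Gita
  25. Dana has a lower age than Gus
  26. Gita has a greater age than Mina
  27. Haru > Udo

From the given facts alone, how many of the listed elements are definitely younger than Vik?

4

The elements the relations force below Vik are Aiko, Hugo, Udo, Dana — no chain reaches any other.
That is 4.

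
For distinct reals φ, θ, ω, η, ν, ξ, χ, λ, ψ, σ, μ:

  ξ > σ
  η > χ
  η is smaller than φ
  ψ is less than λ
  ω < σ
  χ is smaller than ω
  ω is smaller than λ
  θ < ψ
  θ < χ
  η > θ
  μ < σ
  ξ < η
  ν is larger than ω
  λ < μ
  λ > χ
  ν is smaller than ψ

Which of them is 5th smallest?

ψ

Piecing the relations together gives one ordering: θ < χ < ω < ν < ψ < λ < μ < σ < ξ < η < φ.
The 5th smallest is ψ.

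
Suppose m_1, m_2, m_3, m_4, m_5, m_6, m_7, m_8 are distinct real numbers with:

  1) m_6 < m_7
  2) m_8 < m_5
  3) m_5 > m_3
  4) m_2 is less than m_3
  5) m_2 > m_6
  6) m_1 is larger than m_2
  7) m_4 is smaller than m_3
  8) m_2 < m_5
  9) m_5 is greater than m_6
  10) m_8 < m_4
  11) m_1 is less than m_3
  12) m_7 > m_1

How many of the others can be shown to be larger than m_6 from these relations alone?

5

The elements the relations force above m_6 are m_2, m_1, m_3, m_5, m_7 — no chain reaches any other.
That is 5.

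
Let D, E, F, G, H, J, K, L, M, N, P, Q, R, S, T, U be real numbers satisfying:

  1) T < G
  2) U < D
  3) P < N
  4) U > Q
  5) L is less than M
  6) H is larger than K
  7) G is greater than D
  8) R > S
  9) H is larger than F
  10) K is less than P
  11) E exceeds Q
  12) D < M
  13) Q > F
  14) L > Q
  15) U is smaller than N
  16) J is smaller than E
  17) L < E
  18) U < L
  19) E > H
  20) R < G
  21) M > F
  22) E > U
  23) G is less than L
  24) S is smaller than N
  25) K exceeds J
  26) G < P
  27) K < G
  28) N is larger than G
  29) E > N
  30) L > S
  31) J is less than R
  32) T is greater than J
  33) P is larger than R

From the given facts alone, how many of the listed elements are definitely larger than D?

6

Directly above D: G, M.
One step further: L, P, N (5 so far).
One step further: E (6 so far).
Nothing else is reachable above D; 6 in all.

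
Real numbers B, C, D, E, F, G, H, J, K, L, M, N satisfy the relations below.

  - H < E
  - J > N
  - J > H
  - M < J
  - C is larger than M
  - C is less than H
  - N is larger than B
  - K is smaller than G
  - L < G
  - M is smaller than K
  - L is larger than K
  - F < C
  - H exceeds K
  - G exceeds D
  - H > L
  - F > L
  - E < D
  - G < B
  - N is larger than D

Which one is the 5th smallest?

Chaining the given pairs: M < K < L < F < C < H < E < D < G < B < N < J.
The 5th smallest is C.

C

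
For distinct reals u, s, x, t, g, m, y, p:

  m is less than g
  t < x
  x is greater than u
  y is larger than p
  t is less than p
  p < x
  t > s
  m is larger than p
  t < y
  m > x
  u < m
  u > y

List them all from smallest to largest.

Each adjacent pair is fixed by a given relation: s < t; t < p; p < y; y < u; u < x; x < m; m < g. Chaining them end to end gives the full order.

s < t < p < y < u < x < m < g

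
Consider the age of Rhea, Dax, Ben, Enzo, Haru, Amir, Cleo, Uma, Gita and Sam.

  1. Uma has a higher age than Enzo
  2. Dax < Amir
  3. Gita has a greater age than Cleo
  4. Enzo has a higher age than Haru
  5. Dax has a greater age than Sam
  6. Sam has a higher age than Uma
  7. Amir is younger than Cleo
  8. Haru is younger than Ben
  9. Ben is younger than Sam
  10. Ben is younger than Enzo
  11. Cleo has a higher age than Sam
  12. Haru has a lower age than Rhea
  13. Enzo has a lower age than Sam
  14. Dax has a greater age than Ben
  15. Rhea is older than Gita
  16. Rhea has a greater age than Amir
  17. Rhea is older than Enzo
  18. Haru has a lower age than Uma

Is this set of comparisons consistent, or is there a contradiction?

The single ordering Haru < Ben < Enzo < Uma < Sam < Dax < Amir < Cleo < Gita < Rhea satisfies every listed relation, so no contradiction arises.

consistent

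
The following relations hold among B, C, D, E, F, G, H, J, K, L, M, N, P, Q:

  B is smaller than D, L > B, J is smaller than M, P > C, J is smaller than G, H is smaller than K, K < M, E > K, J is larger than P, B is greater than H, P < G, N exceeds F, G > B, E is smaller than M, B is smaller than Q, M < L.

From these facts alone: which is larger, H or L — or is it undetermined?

L

H < K and K < E give H < E.
With E < M: H < K < E < M.
With M < L: H < K < E < M < L.
So L is larger.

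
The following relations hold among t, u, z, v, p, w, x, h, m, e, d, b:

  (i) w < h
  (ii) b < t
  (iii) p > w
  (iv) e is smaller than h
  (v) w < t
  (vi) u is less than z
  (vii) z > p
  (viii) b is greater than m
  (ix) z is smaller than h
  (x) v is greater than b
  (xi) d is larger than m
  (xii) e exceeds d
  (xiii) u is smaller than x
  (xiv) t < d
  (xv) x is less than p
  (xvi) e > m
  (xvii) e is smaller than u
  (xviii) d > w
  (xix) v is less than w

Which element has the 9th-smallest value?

x

Chaining the given pairs: m < b < v < w < t < d < e < u < x < p < z < h.
Counting 9 from the smallest end gives x.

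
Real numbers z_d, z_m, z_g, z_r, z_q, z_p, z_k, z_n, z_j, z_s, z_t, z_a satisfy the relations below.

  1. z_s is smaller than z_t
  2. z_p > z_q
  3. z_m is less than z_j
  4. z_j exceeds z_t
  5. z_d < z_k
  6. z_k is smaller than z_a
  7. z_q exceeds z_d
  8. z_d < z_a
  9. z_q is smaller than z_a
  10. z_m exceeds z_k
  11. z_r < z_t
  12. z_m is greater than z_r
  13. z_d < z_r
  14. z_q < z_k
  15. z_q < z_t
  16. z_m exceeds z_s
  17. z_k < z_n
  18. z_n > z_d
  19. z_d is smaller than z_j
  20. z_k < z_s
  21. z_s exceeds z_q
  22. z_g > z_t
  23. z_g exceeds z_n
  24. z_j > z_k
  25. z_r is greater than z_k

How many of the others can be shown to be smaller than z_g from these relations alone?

7

From z_g the given relations immediately reach z_t, z_n.
From those, z_d, z_q, z_k, z_r, z_s — 7 in total.
No other element is forced below z_g by the given relations, so the count is 7.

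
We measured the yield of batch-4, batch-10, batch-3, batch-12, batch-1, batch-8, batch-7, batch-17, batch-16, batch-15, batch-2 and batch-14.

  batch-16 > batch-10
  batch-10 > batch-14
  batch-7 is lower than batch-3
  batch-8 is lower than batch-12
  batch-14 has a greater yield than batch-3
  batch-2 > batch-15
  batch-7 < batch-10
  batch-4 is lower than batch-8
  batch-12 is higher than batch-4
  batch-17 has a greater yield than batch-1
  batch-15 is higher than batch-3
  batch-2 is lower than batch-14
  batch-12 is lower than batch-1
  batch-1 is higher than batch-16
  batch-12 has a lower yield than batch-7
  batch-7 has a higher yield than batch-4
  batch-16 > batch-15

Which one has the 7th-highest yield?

batch-15

Piecing the relations together gives one ordering: batch-4 < batch-8 < batch-12 < batch-7 < batch-3 < batch-15 < batch-2 < batch-14 < batch-10 < batch-16 < batch-1 < batch-17.
Counting 7 from the largest end gives batch-15.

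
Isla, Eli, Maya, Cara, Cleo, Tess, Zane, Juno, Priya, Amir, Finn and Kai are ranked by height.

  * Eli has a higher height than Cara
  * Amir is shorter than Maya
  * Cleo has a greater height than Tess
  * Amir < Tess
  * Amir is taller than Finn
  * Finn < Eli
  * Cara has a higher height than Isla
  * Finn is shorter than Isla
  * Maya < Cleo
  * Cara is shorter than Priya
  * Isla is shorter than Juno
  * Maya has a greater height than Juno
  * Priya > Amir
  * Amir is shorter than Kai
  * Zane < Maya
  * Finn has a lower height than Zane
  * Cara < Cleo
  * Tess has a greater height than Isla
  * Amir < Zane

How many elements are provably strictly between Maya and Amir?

1

Chaining upward from Amir reaches: Zane, Priya, Tess, Cleo, Kai.
Chaining downward from Maya reaches: Finn, Isla, Juno, Zane.
Strictly between Amir and Maya are those in both lists: Zane — 1 element.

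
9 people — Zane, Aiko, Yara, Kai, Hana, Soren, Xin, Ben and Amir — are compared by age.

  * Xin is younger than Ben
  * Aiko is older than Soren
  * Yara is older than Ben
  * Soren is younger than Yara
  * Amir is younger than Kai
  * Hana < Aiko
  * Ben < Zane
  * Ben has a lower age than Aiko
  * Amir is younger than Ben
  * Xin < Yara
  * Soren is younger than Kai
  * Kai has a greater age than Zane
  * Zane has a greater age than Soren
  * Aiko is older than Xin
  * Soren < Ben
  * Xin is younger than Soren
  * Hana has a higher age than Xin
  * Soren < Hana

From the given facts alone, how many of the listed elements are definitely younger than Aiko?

5

The elements the relations force below Aiko are Xin, Amir, Soren, Ben, Hana — no chain reaches any other.
That is 5.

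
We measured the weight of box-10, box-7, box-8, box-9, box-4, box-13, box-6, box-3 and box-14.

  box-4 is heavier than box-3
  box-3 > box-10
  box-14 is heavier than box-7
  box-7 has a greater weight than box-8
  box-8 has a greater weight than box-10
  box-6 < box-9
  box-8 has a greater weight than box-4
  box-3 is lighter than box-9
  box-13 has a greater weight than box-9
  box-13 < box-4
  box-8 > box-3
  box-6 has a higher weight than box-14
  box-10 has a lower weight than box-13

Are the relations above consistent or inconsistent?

Chaining the given relations yields box-4 < box-8 < box-7 < box-14 < box-6 < box-9 < box-13, so box-4 < box-13. But one relation states box-13 < box-4. These cannot both hold.

inconsistent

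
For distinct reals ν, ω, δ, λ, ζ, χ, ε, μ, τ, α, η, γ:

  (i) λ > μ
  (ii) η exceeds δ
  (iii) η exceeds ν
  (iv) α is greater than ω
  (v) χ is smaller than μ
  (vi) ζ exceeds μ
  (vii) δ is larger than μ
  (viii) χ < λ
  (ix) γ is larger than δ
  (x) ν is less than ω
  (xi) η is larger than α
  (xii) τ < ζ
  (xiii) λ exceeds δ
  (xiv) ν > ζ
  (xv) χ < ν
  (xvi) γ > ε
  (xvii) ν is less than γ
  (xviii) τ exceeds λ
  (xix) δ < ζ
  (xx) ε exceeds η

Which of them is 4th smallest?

The consecutive relations fix a unique order: χ < μ < δ < λ < τ < ζ < ν < ω < α < η < ε < γ.
The 4th smallest is λ.

λ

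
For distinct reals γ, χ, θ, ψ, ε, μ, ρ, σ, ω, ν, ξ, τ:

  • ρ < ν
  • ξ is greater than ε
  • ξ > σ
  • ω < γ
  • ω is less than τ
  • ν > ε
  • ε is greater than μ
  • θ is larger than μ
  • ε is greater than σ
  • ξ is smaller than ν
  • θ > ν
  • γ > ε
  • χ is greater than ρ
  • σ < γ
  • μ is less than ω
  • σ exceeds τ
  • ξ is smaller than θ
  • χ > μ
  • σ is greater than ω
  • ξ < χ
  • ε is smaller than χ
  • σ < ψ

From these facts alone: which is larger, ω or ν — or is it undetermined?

ν

Following the relations from ω: ω < τ < σ < ε < ξ < ν.
So ν is larger.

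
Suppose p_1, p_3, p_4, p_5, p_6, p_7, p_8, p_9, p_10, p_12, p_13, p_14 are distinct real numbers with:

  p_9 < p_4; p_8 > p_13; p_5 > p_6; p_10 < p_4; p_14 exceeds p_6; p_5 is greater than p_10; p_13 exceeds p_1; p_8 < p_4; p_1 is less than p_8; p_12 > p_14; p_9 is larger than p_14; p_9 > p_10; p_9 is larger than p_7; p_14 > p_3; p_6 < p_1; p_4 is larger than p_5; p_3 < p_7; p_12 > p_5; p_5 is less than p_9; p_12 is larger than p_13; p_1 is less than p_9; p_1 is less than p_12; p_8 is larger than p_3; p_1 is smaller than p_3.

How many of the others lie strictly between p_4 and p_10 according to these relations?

Chaining upward from p_10 reaches: p_5, p_9, p_12.
Chaining downward from p_4 reaches: p_6, p_1, p_13, p_3, p_8, p_14, p_5, p_7, p_9.
Strictly between p_10 and p_4 are those in both lists: p_5, p_9 — 2 elements.

2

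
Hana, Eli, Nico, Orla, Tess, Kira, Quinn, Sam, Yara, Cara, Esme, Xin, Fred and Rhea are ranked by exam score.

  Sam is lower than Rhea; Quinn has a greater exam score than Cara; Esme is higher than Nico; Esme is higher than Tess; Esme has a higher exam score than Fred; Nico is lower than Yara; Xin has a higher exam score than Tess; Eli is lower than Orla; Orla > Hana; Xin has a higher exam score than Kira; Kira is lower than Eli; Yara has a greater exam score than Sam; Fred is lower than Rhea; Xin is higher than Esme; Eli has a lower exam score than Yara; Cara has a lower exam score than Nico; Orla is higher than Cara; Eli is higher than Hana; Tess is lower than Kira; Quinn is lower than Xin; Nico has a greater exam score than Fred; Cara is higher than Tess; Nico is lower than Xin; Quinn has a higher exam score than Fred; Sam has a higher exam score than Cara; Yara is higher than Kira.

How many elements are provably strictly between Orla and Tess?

Chaining upward from Tess reaches: Cara, Kira, Nico, Esme, Eli, Quinn, Sam, Yara, Rhea, Xin.
Chaining downward from Orla reaches: Cara, Kira, Hana, Eli.
Strictly between Tess and Orla are those in both lists: Cara, Kira, Eli — 3 elements.

3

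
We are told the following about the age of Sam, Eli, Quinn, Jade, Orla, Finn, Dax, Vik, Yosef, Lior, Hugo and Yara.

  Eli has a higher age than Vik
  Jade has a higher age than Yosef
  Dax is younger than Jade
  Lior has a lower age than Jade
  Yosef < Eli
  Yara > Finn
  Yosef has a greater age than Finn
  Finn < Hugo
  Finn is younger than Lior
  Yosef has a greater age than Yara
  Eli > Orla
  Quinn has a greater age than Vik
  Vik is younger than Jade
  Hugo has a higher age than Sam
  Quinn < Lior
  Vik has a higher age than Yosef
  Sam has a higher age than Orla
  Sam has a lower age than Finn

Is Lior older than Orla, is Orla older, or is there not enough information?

Orla < Sam < Finn < Yara < Yosef < Vik < Quinn < Lior, by transitivity through Sam, Finn, Yara, Yosef, Vik, Quinn.
So Lior is older.

Lior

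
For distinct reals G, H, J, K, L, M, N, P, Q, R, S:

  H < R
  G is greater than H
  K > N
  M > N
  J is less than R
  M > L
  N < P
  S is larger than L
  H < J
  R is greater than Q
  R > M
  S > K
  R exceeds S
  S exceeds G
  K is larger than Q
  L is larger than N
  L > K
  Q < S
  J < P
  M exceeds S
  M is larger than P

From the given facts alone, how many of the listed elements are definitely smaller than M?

9

Directly below M: N, P, L, S.
One step further: J, Q, G, K (8 so far).
One step further: H (9 so far).
Nothing else is reachable below M; 9 in all.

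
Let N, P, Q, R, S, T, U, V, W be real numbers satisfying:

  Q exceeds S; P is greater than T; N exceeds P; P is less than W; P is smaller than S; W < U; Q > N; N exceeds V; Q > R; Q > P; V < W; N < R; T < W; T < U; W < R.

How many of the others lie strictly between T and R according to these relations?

Chaining upward from T reaches: P, W, S, N, U, Q.
Chaining downward from R reaches: P, V, W, N.
Strictly between T and R are those in both lists: P, W, N — 3 elements.

3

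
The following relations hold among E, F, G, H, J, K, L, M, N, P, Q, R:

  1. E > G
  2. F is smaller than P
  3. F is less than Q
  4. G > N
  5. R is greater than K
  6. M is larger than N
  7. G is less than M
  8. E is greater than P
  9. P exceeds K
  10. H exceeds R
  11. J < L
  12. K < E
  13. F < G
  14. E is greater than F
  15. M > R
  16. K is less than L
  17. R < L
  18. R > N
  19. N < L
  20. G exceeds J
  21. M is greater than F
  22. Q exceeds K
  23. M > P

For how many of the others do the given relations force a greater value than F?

5

Directly above F: P, G, Q, E, M.
No other element is forced above F by the given relations, so the count is 5.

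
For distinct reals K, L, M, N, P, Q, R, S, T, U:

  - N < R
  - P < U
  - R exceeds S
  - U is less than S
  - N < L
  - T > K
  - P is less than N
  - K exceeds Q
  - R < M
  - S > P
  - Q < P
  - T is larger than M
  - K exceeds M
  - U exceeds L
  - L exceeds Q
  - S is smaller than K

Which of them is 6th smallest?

S

Piecing the relations together gives one ordering: Q < P < N < L < U < S < R < M < K < T.
The 6th smallest is S.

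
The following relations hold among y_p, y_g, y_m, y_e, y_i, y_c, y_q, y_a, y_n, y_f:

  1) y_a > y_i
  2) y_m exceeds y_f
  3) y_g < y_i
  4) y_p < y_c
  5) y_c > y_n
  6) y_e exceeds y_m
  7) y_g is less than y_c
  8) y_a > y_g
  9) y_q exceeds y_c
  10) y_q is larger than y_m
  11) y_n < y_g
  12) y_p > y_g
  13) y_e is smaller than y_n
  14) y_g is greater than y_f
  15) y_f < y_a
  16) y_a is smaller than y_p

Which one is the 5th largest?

Piecing the relations together gives one ordering: y_f < y_m < y_e < y_n < y_g < y_i < y_a < y_p < y_c < y_q.
Counting 5 from the largest end gives y_i.

y_i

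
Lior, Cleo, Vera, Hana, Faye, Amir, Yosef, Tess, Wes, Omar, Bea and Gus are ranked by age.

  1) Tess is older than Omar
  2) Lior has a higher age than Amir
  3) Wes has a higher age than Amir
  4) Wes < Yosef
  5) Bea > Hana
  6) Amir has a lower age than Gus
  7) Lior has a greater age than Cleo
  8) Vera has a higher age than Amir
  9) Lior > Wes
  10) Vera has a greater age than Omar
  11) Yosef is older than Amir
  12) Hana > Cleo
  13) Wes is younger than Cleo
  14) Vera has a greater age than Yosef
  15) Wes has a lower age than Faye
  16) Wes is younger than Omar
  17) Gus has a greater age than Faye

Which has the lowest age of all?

Amir

Chaining upward from Amir: directly above it, Wes, Yosef, Lior, Gus, Vera; then Faye, Cleo, Omar; then Hana, Tess; then Bea.
That covers every other element, and nothing is given below Amir, so Amir is the lowest age.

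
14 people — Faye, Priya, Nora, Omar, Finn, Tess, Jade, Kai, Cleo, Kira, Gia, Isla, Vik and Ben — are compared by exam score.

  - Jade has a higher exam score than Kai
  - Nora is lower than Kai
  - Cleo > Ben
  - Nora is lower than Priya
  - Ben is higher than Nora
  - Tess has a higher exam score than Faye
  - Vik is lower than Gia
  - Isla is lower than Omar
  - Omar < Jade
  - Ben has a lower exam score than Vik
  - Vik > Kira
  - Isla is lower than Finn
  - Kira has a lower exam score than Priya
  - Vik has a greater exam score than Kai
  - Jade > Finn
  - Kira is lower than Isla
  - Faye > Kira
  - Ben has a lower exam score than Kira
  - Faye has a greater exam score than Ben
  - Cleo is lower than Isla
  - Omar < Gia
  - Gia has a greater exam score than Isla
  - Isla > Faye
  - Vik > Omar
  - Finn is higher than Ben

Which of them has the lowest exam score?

Nora

Chaining upward from Nora: directly above it, Ben, Kai, Priya; then Kira, Faye, Cleo, Finn, Vik, Jade; then Isla, Tess, Gia; then Omar.
That covers every other element, and nothing is given below Nora, so Nora is the lowest exam score.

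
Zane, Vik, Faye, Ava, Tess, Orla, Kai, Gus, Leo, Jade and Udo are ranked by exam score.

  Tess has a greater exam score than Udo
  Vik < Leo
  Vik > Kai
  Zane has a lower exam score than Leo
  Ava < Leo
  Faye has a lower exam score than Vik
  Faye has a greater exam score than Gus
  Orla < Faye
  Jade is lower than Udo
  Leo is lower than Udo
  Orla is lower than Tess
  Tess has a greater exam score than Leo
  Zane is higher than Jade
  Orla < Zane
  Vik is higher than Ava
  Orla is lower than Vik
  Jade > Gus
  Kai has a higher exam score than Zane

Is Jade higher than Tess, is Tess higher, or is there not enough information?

Following the relations from Jade: Jade < Zane < Kai < Vik < Leo < Udo < Tess.
So Tess is higher.

Tess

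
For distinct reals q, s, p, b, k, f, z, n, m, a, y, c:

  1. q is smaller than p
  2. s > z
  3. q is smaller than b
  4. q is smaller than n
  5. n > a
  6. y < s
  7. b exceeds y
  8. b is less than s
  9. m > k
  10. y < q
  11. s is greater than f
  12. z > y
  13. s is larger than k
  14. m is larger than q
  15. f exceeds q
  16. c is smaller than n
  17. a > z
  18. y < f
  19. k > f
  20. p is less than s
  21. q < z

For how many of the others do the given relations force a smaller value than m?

From m the given relations immediately reach q, k.
From those, y, f — 4 in total.
No other element is forced below m by the given relations, so the count is 4.

4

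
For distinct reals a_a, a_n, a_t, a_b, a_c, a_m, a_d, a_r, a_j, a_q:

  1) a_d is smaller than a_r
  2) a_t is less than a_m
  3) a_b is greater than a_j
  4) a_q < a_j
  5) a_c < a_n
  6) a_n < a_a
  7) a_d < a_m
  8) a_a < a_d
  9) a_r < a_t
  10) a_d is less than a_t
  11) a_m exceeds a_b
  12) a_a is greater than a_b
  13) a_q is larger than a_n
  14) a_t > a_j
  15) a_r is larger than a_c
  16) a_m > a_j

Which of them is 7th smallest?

Piecing the relations together gives one ordering: a_c < a_n < a_q < a_j < a_b < a_a < a_d < a_r < a_t < a_m.
The 7th smallest is a_d.

a_d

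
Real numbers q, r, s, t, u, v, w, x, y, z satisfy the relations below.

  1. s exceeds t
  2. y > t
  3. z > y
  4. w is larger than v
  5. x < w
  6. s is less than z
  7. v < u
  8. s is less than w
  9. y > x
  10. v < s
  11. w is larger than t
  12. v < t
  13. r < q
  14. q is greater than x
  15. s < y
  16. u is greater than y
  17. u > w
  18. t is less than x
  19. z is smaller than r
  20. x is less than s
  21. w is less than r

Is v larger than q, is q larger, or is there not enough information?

q

v < t and t < x give v < x.
Then x < s extends the chain to s.
With s < w: v < t < x < s < w.
With w < r: v < t < x < s < w < r.
With r < q: v < t < x < s < w < r < q.
So q is larger.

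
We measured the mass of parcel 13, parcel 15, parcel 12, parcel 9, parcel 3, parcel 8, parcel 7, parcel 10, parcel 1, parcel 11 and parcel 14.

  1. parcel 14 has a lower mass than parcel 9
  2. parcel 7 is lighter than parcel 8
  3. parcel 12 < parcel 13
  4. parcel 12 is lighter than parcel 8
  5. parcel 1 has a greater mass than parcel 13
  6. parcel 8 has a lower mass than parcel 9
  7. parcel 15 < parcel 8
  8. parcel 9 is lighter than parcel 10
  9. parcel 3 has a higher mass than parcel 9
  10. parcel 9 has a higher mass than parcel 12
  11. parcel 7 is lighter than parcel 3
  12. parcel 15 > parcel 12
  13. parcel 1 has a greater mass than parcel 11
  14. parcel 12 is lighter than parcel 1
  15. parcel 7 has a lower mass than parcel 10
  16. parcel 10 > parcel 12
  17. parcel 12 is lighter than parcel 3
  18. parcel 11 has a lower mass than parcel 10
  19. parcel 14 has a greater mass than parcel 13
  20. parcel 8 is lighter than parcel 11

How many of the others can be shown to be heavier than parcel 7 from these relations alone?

The elements the relations force above parcel 7 are parcel 8, parcel 9, parcel 3, parcel 11, parcel 1, parcel 10 — no chain reaches any other.
That is 6.

6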